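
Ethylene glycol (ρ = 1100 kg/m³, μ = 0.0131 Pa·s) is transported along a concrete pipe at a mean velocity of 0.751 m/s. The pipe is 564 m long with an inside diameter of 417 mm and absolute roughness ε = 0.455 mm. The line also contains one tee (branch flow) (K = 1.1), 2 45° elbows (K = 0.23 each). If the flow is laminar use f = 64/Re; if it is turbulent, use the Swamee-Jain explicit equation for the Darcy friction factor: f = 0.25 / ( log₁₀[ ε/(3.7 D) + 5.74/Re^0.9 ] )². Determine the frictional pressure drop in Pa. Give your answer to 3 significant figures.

ΔP ≈ 11800 Pa

Reynolds number Re = ρVD/μ = 1100 · 0.751 · 0.417 / 0.0131 = 2.63e+04.
Re > 4000 → turbulent. Relative roughness ε/D = 0.000455/0.417 = 0.00109. Swamee-Jain: f = 0.25/(log₁₀[0.00109/3.7 + 5.74/2.63e+04^0.9])² = 0.25/(log₁₀[0.000295 + 0.000604])² = 0.25/(-3.046)² = 0.02694.
Total minor-loss coefficient ΣK = 1·1.1 + 2·0.23 = 1.56.
ΔP = [f·L/D + ΣK]·(ρV²/2) = [0.02694·564/0.417 + 1.56]·(1100·0.751²/2) = [36.44 + 1.56]·310.2 = 1.179e+04 Pa.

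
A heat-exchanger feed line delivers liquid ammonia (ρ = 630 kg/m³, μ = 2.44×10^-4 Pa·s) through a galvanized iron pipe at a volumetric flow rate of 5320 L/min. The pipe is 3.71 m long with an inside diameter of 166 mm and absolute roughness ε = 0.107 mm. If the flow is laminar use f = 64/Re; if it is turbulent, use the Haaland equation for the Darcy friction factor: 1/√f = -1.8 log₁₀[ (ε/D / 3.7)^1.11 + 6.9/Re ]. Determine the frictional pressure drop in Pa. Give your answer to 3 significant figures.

ΔP ≈ 2120 Pa

Q = 5320 L/min = 5320/60000 = 0.08867 m³/s.
Cross-sectional area A = πD²/4 = π(0.166)²/4 = 0.02164 m²; mean velocity V = Q/A = 0.08867/0.02164 = 4.097 m/s.
Reynolds number Re = ρVD/μ = 630 · 4.097 · 0.166 / 0.000244 = 1.756e+06.
Re > 4000 → turbulent. Relative roughness ε/D = 0.000107/0.166 = 0.000645. Haaland: 1/√f = -1.8 log₁₀[(0.000645/3.7)^1.11 + 6.9/1.756e+06] = -1.8 log₁₀[6.72e-05 + 3.93e-06] = 7.466, so f = 0.01794.
Darcy-Weisbach: ΔP = f(L/D)(ρV²/2) = 0.01794·(3.71/0.166)·(630·4.097²/2) = 0.01794·22.35·5287 = 2120 Pa.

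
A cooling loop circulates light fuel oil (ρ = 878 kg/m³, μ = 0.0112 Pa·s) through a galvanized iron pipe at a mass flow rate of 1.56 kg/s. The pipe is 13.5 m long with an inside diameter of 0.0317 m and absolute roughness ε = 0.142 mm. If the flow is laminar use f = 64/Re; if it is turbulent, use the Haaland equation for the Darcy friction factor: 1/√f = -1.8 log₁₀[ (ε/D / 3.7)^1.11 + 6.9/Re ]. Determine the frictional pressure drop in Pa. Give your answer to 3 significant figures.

A = πD²/4 = π(0.0317)²/4 = 0.0007892 m²; mean velocity V = ṁ/(ρA) = 1.56/(878 · 0.0007892) = 2.251 m/s.
Reynolds number Re = ρVD/μ = 878 · 2.251 · 0.0317 / 0.0112 = 5594.
Re > 4000 → turbulent. Relative roughness ε/D = 0.000142/0.0317 = 0.00448. Haaland: 1/√f = -1.8 log₁₀[(0.00448/3.7)^1.11 + 6.9/5594] = -1.8 log₁₀[0.000578 + 0.00123] = 4.935, so f = 0.04105.
Darcy-Weisbach: ΔP = f(L/D)(ρV²/2) = 0.04105·(13.5/0.0317)·(878·2.251²/2) = 0.04105·425.9·2225 = 3.89e+04 Pa.

ΔP ≈ 38900 Pa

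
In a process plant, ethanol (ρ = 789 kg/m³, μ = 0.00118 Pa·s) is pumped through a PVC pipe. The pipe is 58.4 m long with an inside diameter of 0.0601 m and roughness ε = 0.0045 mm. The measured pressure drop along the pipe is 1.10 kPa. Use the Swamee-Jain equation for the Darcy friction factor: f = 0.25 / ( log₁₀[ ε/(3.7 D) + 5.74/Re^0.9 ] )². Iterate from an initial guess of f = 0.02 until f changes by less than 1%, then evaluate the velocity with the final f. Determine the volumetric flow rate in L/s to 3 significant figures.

Rearranging Darcy-Weisbach: V = √(2·ΔP·D/(f·L·ρ)). With ε/D = 4.5e-06/0.0601 = 7.49e-05, iterate starting from f = 0.02:
  f = 0.02 → V = √(2·1100·0.0601/(0.02·58.4·789)) = 0.3788 m/s; Re = ρVD/μ = 1.522e+04; f → 0.02784
  f = 0.02784 → V = 0.321 m/s; Re = 1.29e+04; f → 0.02906
  f = 0.02906 → V = 0.3142 m/s; Re = 1.263e+04; f → 0.02922
Converged (Δf/f < 1%). With the final f = 0.02922: V = √(2·1100·0.0601/(0.02922·58.4·789)) = 0.3134 m/s.
Q = V·A = 0.3134·(π/4·0.0601²) = 0.0008889 m³/s = 0.889 L/s.

Q ≈ 0.889 L/s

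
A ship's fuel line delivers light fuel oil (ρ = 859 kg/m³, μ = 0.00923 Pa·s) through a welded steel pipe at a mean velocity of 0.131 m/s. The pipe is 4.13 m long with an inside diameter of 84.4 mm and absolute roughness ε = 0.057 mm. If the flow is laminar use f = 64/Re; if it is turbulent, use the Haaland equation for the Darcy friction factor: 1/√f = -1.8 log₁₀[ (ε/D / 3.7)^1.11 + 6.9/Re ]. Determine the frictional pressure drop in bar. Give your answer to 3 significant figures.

ΔP ≈ 2.24×10^-4 bar

Reynolds number Re = ρVD/μ = 859 · 0.131 · 0.0844 / 0.00923 = 1029.
Re < 2300 → laminar flow, so f = 64/Re = 64/1029 = 0.0622 (the turbulent correlation is not needed).
Darcy-Weisbach: ΔP = f(L/D)(ρV²/2) = 0.0622·(4.13/0.0844)·(859·0.131²/2) = 0.0622·48.93·7.371 = 22.43 Pa.
ΔP = 22.43 Pa = 2.24×10^-4 bar.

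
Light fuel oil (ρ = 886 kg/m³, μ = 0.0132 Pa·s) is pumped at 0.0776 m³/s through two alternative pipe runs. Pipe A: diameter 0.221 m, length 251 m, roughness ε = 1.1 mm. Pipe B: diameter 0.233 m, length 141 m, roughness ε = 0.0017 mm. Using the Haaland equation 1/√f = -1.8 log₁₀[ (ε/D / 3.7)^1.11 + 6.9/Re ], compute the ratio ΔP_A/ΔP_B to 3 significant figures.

Pipe A: V = Q/A = 0.0776/0.03836 = 2.023 m/s; Re = 3.001e+04; ε/D = 0.00498; Haaland → f = 0.03306; ΔP_A = f(L/D)(ρV²/2) = 6.807e+04 Pa.
Pipe B: V = Q/A = 0.0776/0.04264 = 1.82 m/s; Re = 2.846e+04; ε/D = 7.3e-06; Haaland → f = 0.02362; ΔP_B = f(L/D)(ρV²/2) = 2.098e+04 Pa.
ΔP_A/ΔP_B = 6.807e+04/2.098e+04 = 3.25.

ΔP_A/ΔP_B ≈ 3.25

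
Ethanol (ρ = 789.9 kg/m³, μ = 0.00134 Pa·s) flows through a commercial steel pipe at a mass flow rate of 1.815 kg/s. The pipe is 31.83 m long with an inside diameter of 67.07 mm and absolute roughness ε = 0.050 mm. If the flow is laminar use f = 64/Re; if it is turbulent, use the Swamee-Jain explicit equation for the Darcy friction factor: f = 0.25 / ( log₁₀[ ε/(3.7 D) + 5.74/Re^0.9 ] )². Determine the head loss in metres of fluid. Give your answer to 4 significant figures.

A = πD²/4 = π(0.06707)²/4 = 0.003533 m²; mean velocity V = ṁ/(ρA) = 1.815/(789.9 · 0.003533) = 0.6504 m/s.
Reynolds number Re = ρVD/μ = 789.9 · 0.6504 · 0.06707 / 0.00134 = 2.571e+04.
Re > 4000 → turbulent. Relative roughness ε/D = 5e-05/0.06707 = 0.000745. Swamee-Jain: f = 0.25/(log₁₀[0.000745/3.7 + 5.74/2.571e+04^0.9])² = 0.25/(log₁₀[0.000201 + 0.000616])² = 0.25/(-3.087)² = 0.02623.
Darcy-Weisbach: ΔP = f(L/D)(ρV²/2) = 0.02623·(31.83/0.06707)·(789.9·0.6504²/2) = 0.02623·474.6·167.1 = 2079 Pa.
Head loss h_f = ΔP/(ρg) = 2079/(789.9·9.81) = 0.2683 m.

h_f ≈ 0.2683 m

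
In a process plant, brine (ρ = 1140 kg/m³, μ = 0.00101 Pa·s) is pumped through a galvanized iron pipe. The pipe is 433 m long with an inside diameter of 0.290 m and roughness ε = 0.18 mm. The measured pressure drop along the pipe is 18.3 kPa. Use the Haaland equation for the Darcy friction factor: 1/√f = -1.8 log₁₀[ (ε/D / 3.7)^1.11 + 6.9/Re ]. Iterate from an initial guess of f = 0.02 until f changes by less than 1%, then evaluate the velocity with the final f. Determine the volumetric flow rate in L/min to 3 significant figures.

Rearranging Darcy-Weisbach: V = √(2·ΔP·D/(f·L·ρ)). With ε/D = 0.00018/0.29 = 0.000621, iterate starting from f = 0.02:
  f = 0.02 → V = √(2·1.83e+04·0.29/(0.02·433·1140)) = 1.037 m/s; Re = ρVD/μ = 3.394e+05; f → 0.01862
  f = 0.01862 → V = 1.075 m/s; Re = 3.518e+05; f → 0.01858
Converged (Δf/f < 1%). With the final f = 0.01858: V = √(2·1.83e+04·0.29/(0.01858·433·1140)) = 1.076 m/s.
Q = V·A = 1.076·(π/4·0.29²) = 0.07105 m³/s = 4260 L/min.

Q ≈ 4260 L/min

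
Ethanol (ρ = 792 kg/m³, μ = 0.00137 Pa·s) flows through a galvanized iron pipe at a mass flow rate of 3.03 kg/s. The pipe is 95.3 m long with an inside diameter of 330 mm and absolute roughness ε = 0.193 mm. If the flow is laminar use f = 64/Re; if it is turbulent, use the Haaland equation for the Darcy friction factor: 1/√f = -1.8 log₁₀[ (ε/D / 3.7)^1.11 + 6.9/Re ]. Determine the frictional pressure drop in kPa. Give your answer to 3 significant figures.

ΔP ≈ 0.00754 kPa

A = πD²/4 = π(0.33)²/4 = 0.08553 m²; mean velocity V = ṁ/(ρA) = 3.03/(792 · 0.08553) = 0.04473 m/s.
Reynolds number Re = ρVD/μ = 792 · 0.04473 · 0.33 / 0.00137 = 8533.
Re > 4000 → turbulent. Relative roughness ε/D = 0.000193/0.33 = 0.000585. Haaland: 1/√f = -1.8 log₁₀[(0.000585/3.7)^1.11 + 6.9/8533] = -1.8 log₁₀[6.04e-05 + 0.000809] = 5.51, so f = 0.03294.
Darcy-Weisbach: ΔP = f(L/D)(ρV²/2) = 0.03294·(95.3/0.33)·(792·0.04473²/2) = 0.03294·288.8·0.7923 = 7.537 Pa.
ΔP = 7.537 Pa = 0.00754 kPa.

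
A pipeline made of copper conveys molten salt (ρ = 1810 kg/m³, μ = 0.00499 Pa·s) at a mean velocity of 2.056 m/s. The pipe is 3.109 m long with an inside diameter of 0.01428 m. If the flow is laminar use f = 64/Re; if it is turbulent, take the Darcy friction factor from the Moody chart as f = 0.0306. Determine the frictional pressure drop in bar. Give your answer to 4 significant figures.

Reynolds number Re = ρVD/μ = 1810 · 2.056 · 0.01428 / 0.00499 = 1.065e+04.
Re > 4000 → turbulent; use the Moody-chart value f = 0.0306.
Darcy-Weisbach: ΔP = f(L/D)(ρV²/2) = 0.0306·(3.109/0.01428)·(1810·2.056²/2) = 0.0306·217.7·3826 = 2.549e+04 Pa.
ΔP = 2.549e+04 Pa = 0.2549 bar.

ΔP ≈ 0.2549 bar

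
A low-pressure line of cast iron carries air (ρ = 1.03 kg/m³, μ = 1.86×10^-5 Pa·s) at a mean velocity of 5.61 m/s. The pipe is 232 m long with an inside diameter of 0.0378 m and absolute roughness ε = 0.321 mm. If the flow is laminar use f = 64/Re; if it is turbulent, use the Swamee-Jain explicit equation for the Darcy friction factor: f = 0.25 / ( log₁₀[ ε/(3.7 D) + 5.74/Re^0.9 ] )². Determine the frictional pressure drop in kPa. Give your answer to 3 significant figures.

ΔP ≈ 4.14 kPa

Reynolds number Re = ρVD/μ = 1.03 · 5.61 · 0.0378 / 1.86e-05 = 1.174e+04.
Re > 4000 → turbulent. Relative roughness ε/D = 0.000321/0.0378 = 0.00849. Swamee-Jain: f = 0.25/(log₁₀[0.00849/3.7 + 5.74/1.174e+04^0.9])² = 0.25/(log₁₀[0.0023 + 0.00125])² = 0.25/(-2.451)² = 0.04163.
Darcy-Weisbach: ΔP = f(L/D)(ρV²/2) = 0.04163·(232/0.0378)·(1.03·5.61²/2) = 0.04163·6138·16.21 = 4141 Pa.
ΔP = 4141 Pa = 4.14 kPa.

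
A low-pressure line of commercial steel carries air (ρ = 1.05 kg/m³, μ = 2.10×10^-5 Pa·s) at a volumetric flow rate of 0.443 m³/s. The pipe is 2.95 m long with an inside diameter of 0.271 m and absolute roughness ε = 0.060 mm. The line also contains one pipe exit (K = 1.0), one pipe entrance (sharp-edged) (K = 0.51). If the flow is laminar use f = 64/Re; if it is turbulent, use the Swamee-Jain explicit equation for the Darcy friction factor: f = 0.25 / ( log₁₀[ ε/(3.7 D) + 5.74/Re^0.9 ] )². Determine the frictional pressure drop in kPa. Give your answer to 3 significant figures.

Cross-sectional area A = πD²/4 = π(0.271)²/4 = 0.05768 m²; mean velocity V = Q/A = 0.443/0.05768 = 7.68 m/s.
Reynolds number Re = ρVD/μ = 1.05 · 7.68 · 0.271 / 2.1e-05 = 1.041e+05.
Re > 4000 → turbulent. Relative roughness ε/D = 6e-05/0.271 = 0.000221. Swamee-Jain: f = 0.25/(log₁₀[0.000221/3.7 + 5.74/1.041e+05^0.9])² = 0.25/(log₁₀[5.98e-05 + 0.000175])² = 0.25/(-3.629)² = 0.01898.
Total minor-loss coefficient ΣK = 1·1 + 1·0.51 = 1.51.
ΔP = [f·L/D + ΣK]·(ρV²/2) = [0.01898·2.95/0.271 + 1.51]·(1.05·7.68²/2) = [0.2066 + 1.51]·30.97 = 53.16 Pa.
ΔP = 53.16 Pa = 0.0532 kPa.

ΔP ≈ 0.0532 kPa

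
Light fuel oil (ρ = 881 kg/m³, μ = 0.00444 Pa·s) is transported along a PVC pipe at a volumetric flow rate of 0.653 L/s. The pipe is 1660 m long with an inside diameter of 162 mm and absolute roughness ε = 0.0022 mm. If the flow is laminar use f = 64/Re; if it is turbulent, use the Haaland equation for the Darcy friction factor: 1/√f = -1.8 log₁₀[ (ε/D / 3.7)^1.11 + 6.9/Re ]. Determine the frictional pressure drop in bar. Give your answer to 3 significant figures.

Q = 0.653 L/s = 0.653/1000 = 0.000653 m³/s.
Cross-sectional area A = πD²/4 = π(0.162)²/4 = 0.02061 m²; mean velocity V = Q/A = 0.000653/0.02061 = 0.03168 m/s.
Reynolds number Re = ρVD/μ = 881 · 0.03168 · 0.162 / 0.00444 = 1018.
Re < 2300 → laminar flow, so f = 64/Re = 64/1018 = 0.06285 (the turbulent correlation is not needed).
Darcy-Weisbach: ΔP = f(L/D)(ρV²/2) = 0.06285·(1660/0.162)·(881·0.03168²/2) = 0.06285·1.025e+04·0.4421 = 284.7 Pa.
ΔP = 284.7 Pa = 0.00285 bar.

ΔP ≈ 0.00285 bar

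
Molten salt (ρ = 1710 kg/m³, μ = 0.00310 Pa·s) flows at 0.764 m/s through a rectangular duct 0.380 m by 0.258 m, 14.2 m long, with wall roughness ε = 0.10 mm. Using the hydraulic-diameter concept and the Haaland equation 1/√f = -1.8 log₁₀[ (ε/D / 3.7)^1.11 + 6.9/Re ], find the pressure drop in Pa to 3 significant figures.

ΔP ≈ 429 Pa

Hydraulic diameter D_h = 4A/P = 4·(0.38·0.258)/(2·(0.38+0.258)) = 0.3922/1.276 = 0.3073 m.
Re = ρVD_h/μ = 1710·0.764·0.3073/0.0031 = 1.295e+05.
ε/D_h = 0.0001/0.3073 = 0.000325; Haaland gives 1/√f = -1.8 log₁₀[3.15e-05+5.33e-05] = 7.329, so f = 0.01862.
ΔP = f(L/D_h)(ρV²/2) = 0.01862·14.2/0.3073·499.1 = 429.2 Pa.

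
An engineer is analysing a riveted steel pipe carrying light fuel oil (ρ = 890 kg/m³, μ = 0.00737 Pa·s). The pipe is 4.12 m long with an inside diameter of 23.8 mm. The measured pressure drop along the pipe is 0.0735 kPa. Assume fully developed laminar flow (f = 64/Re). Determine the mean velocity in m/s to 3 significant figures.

For laminar flow, f = 64/Re with Re = ρVD/μ, so Darcy-Weisbach reduces to ΔP = 32μLV/D². Solving for V: V = ΔP·D²/(32μL) = 73.5·(0.0238)²/(32·0.00737·4.12) = 0.04285 m/s.
Check: Re = ρVD/μ = 890·0.04285·0.0238/0.00737 = 123.1 < 2300, so the laminar assumption holds.

V ≈ 0.0428 m/s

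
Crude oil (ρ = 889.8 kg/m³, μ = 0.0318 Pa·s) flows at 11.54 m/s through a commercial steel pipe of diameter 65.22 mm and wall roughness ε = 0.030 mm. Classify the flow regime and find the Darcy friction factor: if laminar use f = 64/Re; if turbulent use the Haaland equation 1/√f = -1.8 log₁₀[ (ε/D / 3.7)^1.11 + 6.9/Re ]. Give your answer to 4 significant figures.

f ≈ 0.02628

Re = ρVD/μ = 889.8·11.54·0.06522/0.0318 = 2.106e+04.
Re > 4000 → turbulent. ε/D = 3e-05/0.06522 = 0.00046; Haaland: 1/√f = -1.8 log₁₀[4.62e-05 + 0.000328] = 6.169, so f = 0.02628.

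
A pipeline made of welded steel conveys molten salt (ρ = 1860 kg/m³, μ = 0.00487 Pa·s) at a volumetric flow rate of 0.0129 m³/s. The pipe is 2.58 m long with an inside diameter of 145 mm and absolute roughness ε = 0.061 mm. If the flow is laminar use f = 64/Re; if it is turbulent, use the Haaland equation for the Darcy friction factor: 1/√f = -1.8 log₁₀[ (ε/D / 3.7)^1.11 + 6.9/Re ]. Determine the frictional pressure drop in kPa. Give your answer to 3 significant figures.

ΔP ≈ 0.228 kPa

Cross-sectional area A = πD²/4 = π(0.145)²/4 = 0.01651 m²; mean velocity V = Q/A = 0.0129/0.01651 = 0.7812 m/s.
Reynolds number Re = ρVD/μ = 1860 · 0.7812 · 0.145 / 0.00487 = 4.326e+04.
Re > 4000 → turbulent. Relative roughness ε/D = 6.1e-05/0.145 = 0.000421. Haaland: 1/√f = -1.8 log₁₀[(0.000421/3.7)^1.11 + 6.9/4.326e+04] = -1.8 log₁₀[4.19e-05 + 0.000159] = 6.653, so f = 0.02259.
Darcy-Weisbach: ΔP = f(L/D)(ρV²/2) = 0.02259·(2.58/0.145)·(1860·0.7812²/2) = 0.02259·17.79·567.6 = 228.2 Pa.
ΔP = 228.2 Pa = 0.228 kPa.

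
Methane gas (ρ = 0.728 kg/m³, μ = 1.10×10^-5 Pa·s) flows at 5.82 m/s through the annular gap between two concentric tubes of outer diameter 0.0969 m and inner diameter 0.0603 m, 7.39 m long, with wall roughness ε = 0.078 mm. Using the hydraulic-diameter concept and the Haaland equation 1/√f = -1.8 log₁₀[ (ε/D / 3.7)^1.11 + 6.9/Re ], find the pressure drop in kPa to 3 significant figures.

ΔP ≈ 0.0785 kPa

Hydraulic diameter D_h = 4A/P = D_o - D_i = 0.0969 - 0.0603 = 0.0366 m.
Re = ρVD_h/μ = 0.728·5.82·0.0366/1.1e-05 = 1.41e+04.
ε/D_h = 7.8e-05/0.0366 = 0.00213; Haaland gives 1/√f = -1.8 log₁₀[0.000254+0.000489] = 5.632, so f = 0.03152.
ΔP = f(L/D_h)(ρV²/2) = 0.03152·7.39/0.0366·12.33 = 78.48 Pa.
ΔP = 0.0785 kPa.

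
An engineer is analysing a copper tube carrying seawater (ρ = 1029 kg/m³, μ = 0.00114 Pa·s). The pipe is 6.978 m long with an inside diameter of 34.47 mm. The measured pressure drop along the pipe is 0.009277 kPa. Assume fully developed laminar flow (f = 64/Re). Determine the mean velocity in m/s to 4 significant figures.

For laminar flow, f = 64/Re with Re = ρVD/μ, so Darcy-Weisbach reduces to ΔP = 32μLV/D². Solving for V: V = ΔP·D²/(32μL) = 9.277·(0.03447)²/(32·0.00114·6.978) = 0.0433 m/s.
Check: Re = ρVD/μ = 1029·0.0433·0.03447/0.00114 = 1347 < 2300, so the laminar assumption holds.

V ≈ 0.04330 m/s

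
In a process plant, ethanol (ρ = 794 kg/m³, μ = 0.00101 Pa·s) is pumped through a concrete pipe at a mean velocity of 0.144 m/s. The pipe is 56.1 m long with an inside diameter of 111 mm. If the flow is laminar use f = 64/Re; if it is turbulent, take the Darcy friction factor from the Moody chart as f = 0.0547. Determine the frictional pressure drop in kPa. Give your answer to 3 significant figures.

Reynolds number Re = ρVD/μ = 794 · 0.144 · 0.111 / 0.00101 = 1.257e+04.
Re > 4000 → turbulent; use the Moody-chart value f = 0.0547.
Darcy-Weisbach: ΔP = f(L/D)(ρV²/2) = 0.0547·(56.1/0.111)·(794·0.144²/2) = 0.0547·505.4·8.232 = 227.6 Pa.
ΔP = 227.6 Pa = 0.228 kPa.

ΔP ≈ 0.228 kPa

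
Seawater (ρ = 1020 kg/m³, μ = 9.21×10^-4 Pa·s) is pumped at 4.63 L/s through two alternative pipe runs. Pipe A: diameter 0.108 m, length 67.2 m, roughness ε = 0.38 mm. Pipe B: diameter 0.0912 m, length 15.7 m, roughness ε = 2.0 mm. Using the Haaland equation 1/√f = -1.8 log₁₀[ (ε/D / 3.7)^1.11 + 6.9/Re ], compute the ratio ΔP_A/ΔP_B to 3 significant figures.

ΔP_A/ΔP_B ≈ 1.05

Pipe A: V = Q/A = 0.00463/0.009161 = 0.5054 m/s; Re = 6.045e+04; ε/D = 0.00352; Haaland → f = 0.02914; ΔP_A = f(L/D)(ρV²/2) = 2362 Pa.
Pipe B: V = Q/A = 0.00463/0.006533 = 0.7088 m/s; Re = 7.159e+04; ε/D = 0.0219; Haaland → f = 0.05101; ΔP_B = f(L/D)(ρV²/2) = 2250 Pa.
ΔP_A/ΔP_B = 2362/2250 = 1.05.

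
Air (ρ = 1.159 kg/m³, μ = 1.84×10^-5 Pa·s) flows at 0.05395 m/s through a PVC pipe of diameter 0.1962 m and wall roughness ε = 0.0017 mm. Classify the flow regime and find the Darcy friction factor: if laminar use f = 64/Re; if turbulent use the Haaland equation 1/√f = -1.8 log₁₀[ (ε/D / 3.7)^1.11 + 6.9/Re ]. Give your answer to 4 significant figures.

Re = ρVD/μ = 1.159·0.05395·0.1962/1.84e-05 = 666.7.
Re < 2300 → laminar, so f = 64/Re = 0.09599 (roughness is irrelevant in laminar flow).

f ≈ 0.09599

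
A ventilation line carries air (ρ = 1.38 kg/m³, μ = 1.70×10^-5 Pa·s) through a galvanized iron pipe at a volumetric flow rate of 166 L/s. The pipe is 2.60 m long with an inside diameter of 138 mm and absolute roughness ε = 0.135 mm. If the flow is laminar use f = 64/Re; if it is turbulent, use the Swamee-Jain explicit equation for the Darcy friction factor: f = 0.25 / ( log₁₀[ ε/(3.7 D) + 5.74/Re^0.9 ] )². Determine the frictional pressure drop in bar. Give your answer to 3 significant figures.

Q = 166 L/s = 166/1000 = 0.166 m³/s.
Cross-sectional area A = πD²/4 = π(0.138)²/4 = 0.01496 m²; mean velocity V = Q/A = 0.166/0.01496 = 11.1 m/s.
Reynolds number Re = ρVD/μ = 1.38 · 11.1 · 0.138 / 1.7e-05 = 1.243e+05.
Re > 4000 → turbulent. Relative roughness ε/D = 0.000135/0.138 = 0.000978. Swamee-Jain: f = 0.25/(log₁₀[0.000978/3.7 + 5.74/1.243e+05^0.9])² = 0.25/(log₁₀[0.000264 + 0.000149])² = 0.25/(-3.383)² = 0.02184.
Darcy-Weisbach: ΔP = f(L/D)(ρV²/2) = 0.02184·(2.6/0.138)·(1.38·11.1²/2) = 0.02184·18.84·84.99 = 34.97 Pa.
ΔP = 34.97 Pa = 3.50×10^-4 bar.

ΔP ≈ 3.50×10^-4 bar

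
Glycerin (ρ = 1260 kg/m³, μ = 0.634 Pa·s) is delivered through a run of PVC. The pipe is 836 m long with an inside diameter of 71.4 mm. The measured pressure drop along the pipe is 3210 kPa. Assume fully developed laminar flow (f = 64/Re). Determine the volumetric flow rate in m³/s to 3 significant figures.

Q ≈ 0.00386 m³/s

For laminar flow, f = 64/Re with Re = ρVD/μ, so Darcy-Weisbach reduces to ΔP = 32μLV/D². Solving for V: V = ΔP·D²/(32μL) = 3.21e+06·(0.0714)²/(32·0.634·836) = 0.9648 m/s.
Check: Re = ρVD/μ = 1260·0.9648·0.0714/0.634 = 136.9 < 2300, so the laminar assumption holds.
Q = V·A = 0.9648·(π/4·0.0714²) = 0.003863 m³/s = 0.00386 m³/s.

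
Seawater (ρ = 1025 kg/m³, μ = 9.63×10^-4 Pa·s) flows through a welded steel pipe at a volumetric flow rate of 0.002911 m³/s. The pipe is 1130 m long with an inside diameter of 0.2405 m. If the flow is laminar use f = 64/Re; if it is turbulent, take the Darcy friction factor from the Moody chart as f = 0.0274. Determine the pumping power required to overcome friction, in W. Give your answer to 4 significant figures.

P ≈ 0.7887 W

Cross-sectional area A = πD²/4 = π(0.2405)²/4 = 0.04543 m²; mean velocity V = Q/A = 0.002911/0.04543 = 0.06408 m/s.
Reynolds number Re = ρVD/μ = 1025 · 0.06408 · 0.2405 / 0.000963 = 1.64e+04.
Re > 4000 → turbulent; use the Moody-chart value f = 0.0274.
Darcy-Weisbach: ΔP = f(L/D)(ρV²/2) = 0.0274·(1130/0.2405)·(1025·0.06408²/2) = 0.0274·4699·2.104 = 270.9 Pa.
Pumping power P = QΔP = 0.002911·270.9 = 0.78867 W = 0.7887 W.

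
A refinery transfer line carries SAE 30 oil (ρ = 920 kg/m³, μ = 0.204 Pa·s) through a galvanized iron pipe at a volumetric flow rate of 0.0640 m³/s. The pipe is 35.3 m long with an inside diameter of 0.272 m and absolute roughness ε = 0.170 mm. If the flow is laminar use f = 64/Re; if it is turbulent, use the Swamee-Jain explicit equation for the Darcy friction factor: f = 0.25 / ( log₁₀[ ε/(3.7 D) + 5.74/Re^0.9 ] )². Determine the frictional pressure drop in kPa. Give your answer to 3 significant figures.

Cross-sectional area A = πD²/4 = π(0.272)²/4 = 0.05811 m²; mean velocity V = Q/A = 0.064/0.05811 = 1.101 m/s.
Reynolds number Re = ρVD/μ = 920 · 1.101 · 0.272 / 0.204 = 1351.
Re < 2300 → laminar flow, so f = 64/Re = 64/1351 = 0.04737 (the turbulent correlation is not needed).
Darcy-Weisbach: ΔP = f(L/D)(ρV²/2) = 0.04737·(35.3/0.272)·(920·1.101²/2) = 0.04737·129.8·558 = 3431 Pa.
ΔP = 3431 Pa = 3.43 kPa.

ΔP ≈ 3.43 kPa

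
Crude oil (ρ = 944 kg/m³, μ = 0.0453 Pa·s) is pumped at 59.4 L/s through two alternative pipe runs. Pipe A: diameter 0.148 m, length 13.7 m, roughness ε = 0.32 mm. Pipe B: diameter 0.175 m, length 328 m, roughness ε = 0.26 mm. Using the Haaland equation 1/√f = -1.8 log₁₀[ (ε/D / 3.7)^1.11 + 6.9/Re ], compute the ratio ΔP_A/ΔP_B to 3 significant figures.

ΔP_A/ΔP_B ≈ 0.0956

Pipe A: V = Q/A = 0.0594/0.0172 = 3.453 m/s; Re = 1.065e+04; ε/D = 0.00216; Haaland → f = 0.03333; ΔP_A = f(L/D)(ρV²/2) = 1.736e+04 Pa.
Pipe B: V = Q/A = 0.0594/0.02405 = 2.47 m/s; Re = 9006; ε/D = 0.00149; Haaland → f = 0.03365; ΔP_B = f(L/D)(ρV²/2) = 1.815e+05 Pa.
ΔP_A/ΔP_B = 1.736e+04/1.815e+05 = 0.0956.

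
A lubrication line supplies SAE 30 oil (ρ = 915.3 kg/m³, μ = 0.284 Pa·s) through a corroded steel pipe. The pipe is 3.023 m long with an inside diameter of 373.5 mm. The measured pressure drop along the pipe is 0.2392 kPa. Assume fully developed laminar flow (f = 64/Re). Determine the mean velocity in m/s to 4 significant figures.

For laminar flow, f = 64/Re with Re = ρVD/μ, so Darcy-Weisbach reduces to ΔP = 32μLV/D². Solving for V: V = ΔP·D²/(32μL) = 239.2·(0.3735)²/(32·0.284·3.023) = 1.215 m/s.
Check: Re = ρVD/μ = 915.3·1.215·0.3735/0.284 = 1462 < 2300, so the laminar assumption holds.

V ≈ 1.215 m/s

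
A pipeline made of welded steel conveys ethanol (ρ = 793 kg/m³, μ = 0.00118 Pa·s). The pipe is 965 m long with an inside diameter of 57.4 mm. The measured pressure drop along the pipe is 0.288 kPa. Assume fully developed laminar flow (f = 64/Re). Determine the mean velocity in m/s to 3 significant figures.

For laminar flow, f = 64/Re with Re = ρVD/μ, so Darcy-Weisbach reduces to ΔP = 32μLV/D². Solving for V: V = ΔP·D²/(32μL) = 288·(0.0574)²/(32·0.00118·965) = 0.02604 m/s.
Check: Re = ρVD/μ = 793·0.02604·0.0574/0.00118 = 1005 < 2300, so the laminar assumption holds.

V ≈ 0.0260 m/s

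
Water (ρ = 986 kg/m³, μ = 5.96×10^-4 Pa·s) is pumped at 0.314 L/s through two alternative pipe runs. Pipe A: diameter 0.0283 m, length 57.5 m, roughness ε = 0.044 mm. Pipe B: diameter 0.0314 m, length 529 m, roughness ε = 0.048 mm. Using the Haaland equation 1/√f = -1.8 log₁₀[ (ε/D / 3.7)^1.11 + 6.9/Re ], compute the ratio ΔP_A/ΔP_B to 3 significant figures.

Pipe A: V = Q/A = 0.000314/0.000629 = 0.4992 m/s; Re = 2.337e+04; ε/D = 0.00155; Haaland → f = 0.02793; ΔP_A = f(L/D)(ρV²/2) = 6971 Pa.
Pipe B: V = Q/A = 0.000314/0.0007744 = 0.4055 m/s; Re = 2.106e+04; ε/D = 0.00153; Haaland → f = 0.02837; ΔP_B = f(L/D)(ρV²/2) = 3.874e+04 Pa.
ΔP_A/ΔP_B = 6971/3.874e+04 = 0.180.

ΔP_A/ΔP_B ≈ 0.180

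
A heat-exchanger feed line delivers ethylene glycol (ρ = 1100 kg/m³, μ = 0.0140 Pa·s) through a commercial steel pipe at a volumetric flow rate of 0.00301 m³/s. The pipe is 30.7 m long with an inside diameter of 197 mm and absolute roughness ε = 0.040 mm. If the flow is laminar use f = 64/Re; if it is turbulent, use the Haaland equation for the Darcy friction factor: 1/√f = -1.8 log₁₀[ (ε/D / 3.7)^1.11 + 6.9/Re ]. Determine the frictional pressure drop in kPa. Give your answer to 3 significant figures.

Cross-sectional area A = πD²/4 = π(0.197)²/4 = 0.03048 m²; mean velocity V = Q/A = 0.00301/0.03048 = 0.09875 m/s.
Reynolds number Re = ρVD/μ = 1100 · 0.09875 · 0.197 / 0.014 = 1529.
Re < 2300 → laminar flow, so f = 64/Re = 64/1529 = 0.04187 (the turbulent correlation is not needed).
Darcy-Weisbach: ΔP = f(L/D)(ρV²/2) = 0.04187·(30.7/0.197)·(1100·0.09875²/2) = 0.04187·155.8·5.364 = 35 Pa.
ΔP = 35 Pa = 0.0350 kPa.

ΔP ≈ 0.0350 kPa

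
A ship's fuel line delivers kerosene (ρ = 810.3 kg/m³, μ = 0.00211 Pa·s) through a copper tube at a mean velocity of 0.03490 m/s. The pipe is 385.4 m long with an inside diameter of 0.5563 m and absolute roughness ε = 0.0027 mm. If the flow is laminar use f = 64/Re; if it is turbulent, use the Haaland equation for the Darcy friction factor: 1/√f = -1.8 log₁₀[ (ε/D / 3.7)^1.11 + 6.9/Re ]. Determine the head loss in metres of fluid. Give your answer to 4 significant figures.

h_f ≈ 0.001443 m

Reynolds number Re = ρVD/μ = 810.3 · 0.0349 · 0.5563 / 0.00211 = 7456.
Re > 4000 → turbulent. Relative roughness ε/D = 2.7e-06/0.5563 = 4.85e-06. Haaland: 1/√f = -1.8 log₁₀[(4.85e-06/3.7)^1.11 + 6.9/7456] = -1.8 log₁₀[2.96e-07 + 0.000925] = 5.46, so f = 0.03354.
Darcy-Weisbach: ΔP = f(L/D)(ρV²/2) = 0.03354·(385.4/0.5563)·(810.3·0.0349²/2) = 0.03354·692.8·0.4935 = 11.47 Pa.
Head loss h_f = ΔP/(ρg) = 11.47/(810.3·9.81) = 0.001443 m.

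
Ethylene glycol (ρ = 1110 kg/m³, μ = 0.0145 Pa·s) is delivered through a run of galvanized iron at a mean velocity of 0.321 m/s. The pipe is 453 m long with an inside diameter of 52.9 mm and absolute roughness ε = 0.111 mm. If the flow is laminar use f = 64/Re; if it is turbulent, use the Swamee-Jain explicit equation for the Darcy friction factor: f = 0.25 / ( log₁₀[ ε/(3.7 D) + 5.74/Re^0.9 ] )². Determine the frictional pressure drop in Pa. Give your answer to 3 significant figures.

Reynolds number Re = ρVD/μ = 1110 · 0.321 · 0.0529 / 0.0145 = 1300.
Re < 2300 → laminar flow, so f = 64/Re = 64/1300 = 0.04923 (the turbulent correlation is not needed).
Darcy-Weisbach: ΔP = f(L/D)(ρV²/2) = 0.04923·(453/0.0529)·(1110·0.321²/2) = 0.04923·8563·57.19 = 2.411e+04 Pa.

ΔP ≈ 24100 Pa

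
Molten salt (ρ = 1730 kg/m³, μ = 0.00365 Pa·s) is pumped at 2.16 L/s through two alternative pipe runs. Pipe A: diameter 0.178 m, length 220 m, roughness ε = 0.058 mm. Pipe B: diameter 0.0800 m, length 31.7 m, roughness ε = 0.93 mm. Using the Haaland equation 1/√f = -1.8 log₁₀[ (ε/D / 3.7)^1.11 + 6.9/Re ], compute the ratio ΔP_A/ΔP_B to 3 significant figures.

ΔP_A/ΔP_B ≈ 0.101

Pipe A: V = Q/A = 0.00216/0.02488 = 0.0868 m/s; Re = 7323; ε/D = 0.000326; Haaland → f = 0.03403; ΔP_A = f(L/D)(ρV²/2) = 274.1 Pa.
Pipe B: V = Q/A = 0.00216/0.005027 = 0.4297 m/s; Re = 1.629e+04; ε/D = 0.0116; Haaland → f = 0.04298; ΔP_B = f(L/D)(ρV²/2) = 2720 Pa.
ΔP_A/ΔP_B = 274.1/2720 = 0.101.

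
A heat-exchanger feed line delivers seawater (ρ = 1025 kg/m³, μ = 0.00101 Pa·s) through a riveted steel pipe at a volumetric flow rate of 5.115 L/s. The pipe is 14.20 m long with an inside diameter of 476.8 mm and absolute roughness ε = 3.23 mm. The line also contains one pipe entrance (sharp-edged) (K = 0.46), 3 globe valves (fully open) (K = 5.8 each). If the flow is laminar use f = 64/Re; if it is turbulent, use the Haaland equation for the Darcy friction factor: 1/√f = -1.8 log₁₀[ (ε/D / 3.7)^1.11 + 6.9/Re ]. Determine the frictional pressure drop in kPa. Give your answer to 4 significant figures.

ΔP ≈ 0.007988 kPa

Q = 5.115 L/s = 5.115/1000 = 0.005115 m³/s.
Cross-sectional area A = πD²/4 = π(0.4768)²/4 = 0.1786 m²; mean velocity V = Q/A = 0.005115/0.1786 = 0.02865 m/s.
Reynolds number Re = ρVD/μ = 1025 · 0.02865 · 0.4768 / 0.00101 = 1.386e+04.
Re > 4000 → turbulent. Relative roughness ε/D = 0.00323/0.4768 = 0.00677. Haaland: 1/√f = -1.8 log₁₀[(0.00677/3.7)^1.11 + 6.9/1.386e+04] = -1.8 log₁₀[0.000915 + 0.000498] = 5.13, so f = 0.038.
Total minor-loss coefficient ΣK = 1·0.46 + 3·5.8 = 17.9.
ΔP = [f·L/D + ΣK]·(ρV²/2) = [0.038·14.2/0.4768 + 17.9]·(1025·0.02865²/2) = [1.132 + 17.9]·0.4206 = 7.988 Pa.
ΔP = 7.988 Pa = 0.007988 kPa.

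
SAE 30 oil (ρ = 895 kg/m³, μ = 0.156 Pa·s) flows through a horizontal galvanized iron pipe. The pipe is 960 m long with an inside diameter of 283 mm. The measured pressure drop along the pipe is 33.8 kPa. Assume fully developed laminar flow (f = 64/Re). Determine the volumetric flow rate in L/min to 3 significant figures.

For laminar flow, f = 64/Re with Re = ρVD/μ, so Darcy-Weisbach reduces to ΔP = 32μLV/D². Solving for V: V = ΔP·D²/(32μL) = 3.38e+04·(0.283)²/(32·0.156·960) = 0.5649 m/s.
Check: Re = ρVD/μ = 895·0.5649·0.283/0.156 = 917.1 < 2300, so the laminar assumption holds.
Q = V·A = 0.5649·(π/4·0.283²) = 0.03553 m³/s = 2130 L/min.

Q ≈ 2130 L/min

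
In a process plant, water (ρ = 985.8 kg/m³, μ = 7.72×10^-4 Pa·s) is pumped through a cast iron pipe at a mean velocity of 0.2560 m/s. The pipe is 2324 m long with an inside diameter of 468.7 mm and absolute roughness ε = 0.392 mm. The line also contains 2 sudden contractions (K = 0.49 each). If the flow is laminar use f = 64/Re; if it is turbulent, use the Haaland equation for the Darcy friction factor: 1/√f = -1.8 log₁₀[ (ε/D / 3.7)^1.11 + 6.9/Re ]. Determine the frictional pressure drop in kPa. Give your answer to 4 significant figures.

ΔP ≈ 3.332 kPa

Reynolds number Re = ρVD/μ = 985.8 · 0.256 · 0.4687 / 0.000772 = 1.532e+05.
Re > 4000 → turbulent. Relative roughness ε/D = 0.000392/0.4687 = 0.000836. Haaland: 1/√f = -1.8 log₁₀[(0.000836/3.7)^1.11 + 6.9/1.532e+05] = -1.8 log₁₀[8.98e-05 + 4.5e-05] = 6.967, so f = 0.0206.
Total minor-loss coefficient ΣK = 2·0.49 = 0.98.
ΔP = [f·L/D + ΣK]·(ρV²/2) = [0.0206·2324/0.4687 + 0.98]·(985.8·0.256²/2) = [102.2 + 0.98]·32.3 = 3332 Pa.
ΔP = 3332 Pa = 3.332 kPa.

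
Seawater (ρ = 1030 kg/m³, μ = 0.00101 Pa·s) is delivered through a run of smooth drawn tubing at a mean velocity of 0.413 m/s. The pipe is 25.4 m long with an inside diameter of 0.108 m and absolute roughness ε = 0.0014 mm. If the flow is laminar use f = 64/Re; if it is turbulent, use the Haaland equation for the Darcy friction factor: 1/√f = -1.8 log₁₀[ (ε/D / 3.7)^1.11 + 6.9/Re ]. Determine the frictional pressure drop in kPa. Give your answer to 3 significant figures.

Reynolds number Re = ρVD/μ = 1030 · 0.413 · 0.108 / 0.00101 = 4.549e+04.
Re > 4000 → turbulent. Relative roughness ε/D = 1.4e-06/0.108 = 1.3e-05. Haaland: 1/√f = -1.8 log₁₀[(1.3e-05/3.7)^1.11 + 6.9/4.549e+04] = -1.8 log₁₀[8.8e-07 + 0.000152] = 6.87, so f = 0.02119.
Darcy-Weisbach: ΔP = f(L/D)(ρV²/2) = 0.02119·(25.4/0.108)·(1030·0.413²/2) = 0.02119·235.2·87.84 = 437.8 Pa.
ΔP = 437.8 Pa = 0.438 kPa.

ΔP ≈ 0.438 kPa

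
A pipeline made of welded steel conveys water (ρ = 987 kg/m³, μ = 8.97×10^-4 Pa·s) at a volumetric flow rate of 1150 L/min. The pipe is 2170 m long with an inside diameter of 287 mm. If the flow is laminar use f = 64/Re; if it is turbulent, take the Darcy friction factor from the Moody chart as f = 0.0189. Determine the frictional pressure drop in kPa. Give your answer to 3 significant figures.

ΔP ≈ 6.19 kPa

Q = 1150 L/min = 1150/60000 = 0.01917 m³/s.
Cross-sectional area A = πD²/4 = π(0.287)²/4 = 0.06469 m²; mean velocity V = Q/A = 0.01917/0.06469 = 0.2963 m/s.
Reynolds number Re = ρVD/μ = 987 · 0.2963 · 0.287 / 0.000897 = 9.356e+04.
Re > 4000 → turbulent; use the Moody-chart value f = 0.0189.
Darcy-Weisbach: ΔP = f(L/D)(ρV²/2) = 0.0189·(2170/0.287)·(987·0.2963²/2) = 0.0189·7561·43.32 = 6190 Pa.
ΔP = 6190 Pa = 6.19 kPa.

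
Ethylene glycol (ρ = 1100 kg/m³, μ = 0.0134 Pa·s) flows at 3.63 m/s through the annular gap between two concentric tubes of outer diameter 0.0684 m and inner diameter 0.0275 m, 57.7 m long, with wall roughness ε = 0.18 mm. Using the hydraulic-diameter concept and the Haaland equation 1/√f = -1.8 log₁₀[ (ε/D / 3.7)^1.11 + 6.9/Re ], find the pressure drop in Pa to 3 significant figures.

ΔP ≈ 364000 Pa

Hydraulic diameter D_h = 4A/P = D_o - D_i = 0.0684 - 0.0275 = 0.0409 m.
Re = ρVD_h/μ = 1100·3.63·0.0409/0.0134 = 1.219e+04.
ε/D_h = 0.00018/0.0409 = 0.0044; Haaland gives 1/√f = -1.8 log₁₀[0.000567+0.000566] = 5.302, so f = 0.03557.
ΔP = f(L/D_h)(ρV²/2) = 0.03557·57.7/0.0409·7247 = 3.637e+05 Pa.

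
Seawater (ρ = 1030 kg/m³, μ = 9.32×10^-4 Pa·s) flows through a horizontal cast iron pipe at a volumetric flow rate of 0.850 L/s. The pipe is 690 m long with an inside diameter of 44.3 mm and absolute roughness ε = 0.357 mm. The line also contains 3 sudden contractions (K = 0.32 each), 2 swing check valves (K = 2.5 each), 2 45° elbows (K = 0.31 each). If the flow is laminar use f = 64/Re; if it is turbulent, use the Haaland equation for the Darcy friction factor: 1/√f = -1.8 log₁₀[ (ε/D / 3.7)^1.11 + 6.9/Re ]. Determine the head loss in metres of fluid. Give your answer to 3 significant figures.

h_f ≈ 9.18 m

Q = 0.850 L/s = 0.850/1000 = 0.00085 m³/s.
Cross-sectional area A = πD²/4 = π(0.0443)²/4 = 0.001541 m²; mean velocity V = Q/A = 0.00085/0.001541 = 0.5515 m/s.
Reynolds number Re = ρVD/μ = 1030 · 0.5515 · 0.0443 / 0.000932 = 2.7e+04.
Re > 4000 → turbulent. Relative roughness ε/D = 0.000357/0.0443 = 0.00806. Haaland: 1/√f = -1.8 log₁₀[(0.00806/3.7)^1.11 + 6.9/2.7e+04] = -1.8 log₁₀[0.00111 + 0.000256] = 5.157, so f = 0.03761.
Total minor-loss coefficient ΣK = 3·0.32 + 2·2.5 + 2·0.31 = 6.58.
ΔP = [f·L/D + ΣK]·(ρV²/2) = [0.03761·690/0.0443 + 6.58]·(1030·0.5515²/2) = [585.8 + 6.58]·156.6 = 9.277e+04 Pa.
Head loss h_f = ΔP/(ρg) = 9.277e+04/(1030·9.81) = 9.18 m.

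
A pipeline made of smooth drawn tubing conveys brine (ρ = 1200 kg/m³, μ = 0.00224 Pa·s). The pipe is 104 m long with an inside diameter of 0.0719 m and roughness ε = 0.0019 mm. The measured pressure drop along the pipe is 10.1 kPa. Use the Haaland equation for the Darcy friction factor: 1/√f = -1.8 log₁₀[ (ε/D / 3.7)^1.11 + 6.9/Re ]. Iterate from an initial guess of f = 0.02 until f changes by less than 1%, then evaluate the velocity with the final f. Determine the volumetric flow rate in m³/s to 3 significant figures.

Q ≈ 0.00283 m³/s

Rearranging Darcy-Weisbach: V = √(2·ΔP·D/(f·L·ρ)). With ε/D = 1.9e-06/0.0719 = 2.64e-05, iterate starting from f = 0.02:
  f = 0.02 → V = √(2·1.01e+04·0.0719/(0.02·104·1200)) = 0.7628 m/s; Re = ρVD/μ = 2.938e+04; f → 0.02348
  f = 0.02348 → V = 0.704 m/s; Re = 2.712e+04; f → 0.02393
  f = 0.02393 → V = 0.6973 m/s; Re = 2.686e+04; f → 0.02399
Converged (Δf/f < 1%). With the final f = 0.02399: V = √(2·1.01e+04·0.0719/(0.02399·104·1200)) = 0.6965 m/s.
Q = V·A = 0.6965·(π/4·0.0719²) = 0.002828 m³/s = 0.00283 m³/s.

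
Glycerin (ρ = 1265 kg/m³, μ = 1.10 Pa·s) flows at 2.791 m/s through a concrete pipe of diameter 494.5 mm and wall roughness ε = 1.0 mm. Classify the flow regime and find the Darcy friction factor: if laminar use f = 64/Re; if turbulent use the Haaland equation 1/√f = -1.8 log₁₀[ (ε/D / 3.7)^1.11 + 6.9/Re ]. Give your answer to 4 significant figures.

f ≈ 0.04032

Re = ρVD/μ = 1265·2.791·0.4945/1.1 = 1587.
Re < 2300 → laminar, so f = 64/Re = 0.04032 (roughness is irrelevant in laminar flow).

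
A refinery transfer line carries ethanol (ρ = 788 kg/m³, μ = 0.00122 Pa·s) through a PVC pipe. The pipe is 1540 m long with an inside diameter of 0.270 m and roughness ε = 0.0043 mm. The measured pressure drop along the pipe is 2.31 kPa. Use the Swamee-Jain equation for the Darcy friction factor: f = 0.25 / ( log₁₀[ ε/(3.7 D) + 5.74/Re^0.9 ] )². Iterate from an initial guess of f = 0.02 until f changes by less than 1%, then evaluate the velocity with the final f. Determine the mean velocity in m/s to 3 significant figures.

Rearranging Darcy-Weisbach: V = √(2·ΔP·D/(f·L·ρ)). With ε/D = 4.3e-06/0.27 = 1.59e-05, iterate starting from f = 0.02:
  f = 0.02 → V = √(2·2310·0.27/(0.02·1540·788)) = 0.2267 m/s; Re = ρVD/μ = 3.954e+04; f → 0.02196
  f = 0.02196 → V = 0.2163 m/s; Re = 3.773e+04; f → 0.0222
  f = 0.0222 → V = 0.2152 m/s; Re = 3.753e+04; f → 0.02223
Converged (Δf/f < 1%). With the final f = 0.02223: V = √(2·2310·0.27/(0.02223·1540·788)) = 0.2151 m/s.

V ≈ 0.215 m/s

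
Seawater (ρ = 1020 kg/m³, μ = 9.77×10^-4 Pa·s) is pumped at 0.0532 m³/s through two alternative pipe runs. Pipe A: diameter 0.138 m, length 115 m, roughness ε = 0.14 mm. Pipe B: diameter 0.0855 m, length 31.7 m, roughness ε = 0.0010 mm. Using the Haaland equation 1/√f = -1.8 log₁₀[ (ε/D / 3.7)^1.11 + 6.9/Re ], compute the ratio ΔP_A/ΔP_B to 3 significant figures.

Pipe A: V = Q/A = 0.0532/0.01496 = 3.557 m/s; Re = 5.124e+05; ε/D = 0.00101; Haaland → f = 0.02025; ΔP_A = f(L/D)(ρV²/2) = 1.089e+05 Pa.
Pipe B: V = Q/A = 0.0532/0.005741 = 9.266 m/s; Re = 8.271e+05; ε/D = 1.17e-05; Haaland → f = 0.01215; ΔP_B = f(L/D)(ρV²/2) = 1.973e+05 Pa.
ΔP_A/ΔP_B = 1.089e+05/1.973e+05 = 0.552.

ΔP_A/ΔP_B ≈ 0.552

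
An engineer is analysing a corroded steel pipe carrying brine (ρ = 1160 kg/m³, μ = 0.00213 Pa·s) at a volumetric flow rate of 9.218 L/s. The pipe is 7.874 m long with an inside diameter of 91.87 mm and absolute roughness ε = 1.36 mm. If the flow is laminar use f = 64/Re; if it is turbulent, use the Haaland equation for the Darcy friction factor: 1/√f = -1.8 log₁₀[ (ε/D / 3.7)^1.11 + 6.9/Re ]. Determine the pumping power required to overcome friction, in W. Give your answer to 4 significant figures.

P ≈ 39.17 W

Q = 9.218 L/s = 9.218/1000 = 0.009218 m³/s.
Cross-sectional area A = πD²/4 = π(0.09187)²/4 = 0.006629 m²; mean velocity V = Q/A = 0.009218/0.006629 = 1.391 m/s.
Reynolds number Re = ρVD/μ = 1160 · 1.391 · 0.09187 / 0.00213 = 6.957e+04.
Re > 4000 → turbulent. Relative roughness ε/D = 0.00136/0.09187 = 0.0148. Haaland: 1/√f = -1.8 log₁₀[(0.0148/3.7)^1.11 + 6.9/6.957e+04] = -1.8 log₁₀[0.00218 + 9.92e-05] = 4.756, so f = 0.04421.
Darcy-Weisbach: ΔP = f(L/D)(ρV²/2) = 0.04421·(7.874/0.09187)·(1160·1.391²/2) = 0.04421·85.71·1122 = 4250 Pa.
Pumping power P = QΔP = 0.009218·4250 = 39.173 W = 39.17 W.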